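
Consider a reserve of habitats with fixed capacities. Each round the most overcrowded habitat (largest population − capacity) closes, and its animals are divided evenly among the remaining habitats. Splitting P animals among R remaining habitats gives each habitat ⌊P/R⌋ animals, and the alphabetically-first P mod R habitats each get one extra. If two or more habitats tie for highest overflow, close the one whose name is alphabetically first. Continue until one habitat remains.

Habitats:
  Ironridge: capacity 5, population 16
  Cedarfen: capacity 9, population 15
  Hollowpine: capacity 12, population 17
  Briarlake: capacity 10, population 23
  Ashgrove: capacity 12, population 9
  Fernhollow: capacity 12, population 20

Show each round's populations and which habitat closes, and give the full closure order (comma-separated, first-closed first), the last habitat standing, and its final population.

Closure order: Briarlake, Ironridge, Fernhollow, Cedarfen, Hollowpine
Last habitat: Ashgrove with 100 animals

Round 1: Ashgrove=9 Briarlake=23 Cedarfen=15 Fernhollow=20 Hollowpine=17 Ironridge=16 → close Briarlake (overflow 13)
  23÷5 = 4 each, +1 to first 3
Round 2: Ashgrove=14 Cedarfen=20 Fernhollow=25 Hollowpine=21 Ironridge=20 → close Ironridge (overflow 15)
  20÷4 = 5 each, +1 to first 0
Round 3: Ashgrove=19 Cedarfen=25 Fernhollow=30 Hollowpine=26 → close Fernhollow (overflow 18)
  30÷3 = 10 each, +1 to first 0
Round 4: Ashgrove=29 Cedarfen=35 Hollowpine=36 → close Cedarfen (overflow 26)
  35÷2 = 17 each, +1 to first 1
Round 5: Ashgrove=47 Hollowpine=53 → close Hollowpine (overflow 41)
  53÷1 = 53 each, +1 to first 0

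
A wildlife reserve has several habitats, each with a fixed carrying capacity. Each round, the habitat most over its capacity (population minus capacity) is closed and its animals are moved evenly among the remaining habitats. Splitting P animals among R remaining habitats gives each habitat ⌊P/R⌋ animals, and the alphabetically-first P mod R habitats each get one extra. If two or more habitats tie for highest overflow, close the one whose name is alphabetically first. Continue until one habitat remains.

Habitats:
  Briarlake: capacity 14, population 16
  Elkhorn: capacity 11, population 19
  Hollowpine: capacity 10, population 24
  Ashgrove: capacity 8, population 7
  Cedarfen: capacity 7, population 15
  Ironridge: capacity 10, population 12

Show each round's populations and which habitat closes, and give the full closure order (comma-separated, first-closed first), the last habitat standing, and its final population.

Round 1: Ashgrove=7 Briarlake=16 Cedarfen=15 Elkhorn=19 Hollowpine=24 Ironridge=12 → close Hollowpine (overflow 14)
  24÷5 = 4 each, +1 to first 4
Round 2: Ashgrove=12 Briarlake=21 Cedarfen=20 Elkhorn=24 Ironridge=16 → close Cedarfen (overflow 13)
  20÷4 = 5 each, +1 to first 0
Round 3: Ashgrove=17 Briarlake=26 Elkhorn=29 Ironridge=21 → close Elkhorn (overflow 18)
  29÷3 = 9 each, +1 to first 2
Round 4: Ashgrove=27 Briarlake=36 Ironridge=30 → close Briarlake (overflow 22)
  36÷2 = 18 each, +1 to first 0
Round 5: Ashgrove=45 Ironridge=48 → close Ironridge (overflow 38)
  48÷1 = 48 each, +1 to first 0

Closure order: Hollowpine, Cedarfen, Elkhorn, Briarlake, Ironridge
Last habitat: Ashgrove with 93 animals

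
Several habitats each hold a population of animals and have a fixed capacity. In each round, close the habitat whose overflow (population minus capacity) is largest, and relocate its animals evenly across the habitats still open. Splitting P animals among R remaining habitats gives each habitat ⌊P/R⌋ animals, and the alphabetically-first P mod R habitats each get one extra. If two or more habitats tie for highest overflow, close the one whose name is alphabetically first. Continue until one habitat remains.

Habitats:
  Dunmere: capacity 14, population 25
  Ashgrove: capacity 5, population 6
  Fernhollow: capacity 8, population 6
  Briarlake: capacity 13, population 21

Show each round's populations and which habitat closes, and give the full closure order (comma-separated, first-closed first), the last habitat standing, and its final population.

Closure order: Dunmere, Briarlake, Ashgrove
Last habitat: Fernhollow with 58 animals

Round 1: Ashgrove=6 Briarlake=21 Dunmere=25 Fernhollow=6 → close Dunmere (overflow 11)
  25÷3 = 8 each, +1 to first 1
Round 2: Ashgrove=15 Briarlake=29 Fernhollow=14 → close Briarlake (overflow 16)
  29÷2 = 14 each, +1 to first 1
Round 3: Ashgrove=30 Fernhollow=28 → close Ashgrove (overflow 25)
  30÷1 = 30 each, +1 to first 0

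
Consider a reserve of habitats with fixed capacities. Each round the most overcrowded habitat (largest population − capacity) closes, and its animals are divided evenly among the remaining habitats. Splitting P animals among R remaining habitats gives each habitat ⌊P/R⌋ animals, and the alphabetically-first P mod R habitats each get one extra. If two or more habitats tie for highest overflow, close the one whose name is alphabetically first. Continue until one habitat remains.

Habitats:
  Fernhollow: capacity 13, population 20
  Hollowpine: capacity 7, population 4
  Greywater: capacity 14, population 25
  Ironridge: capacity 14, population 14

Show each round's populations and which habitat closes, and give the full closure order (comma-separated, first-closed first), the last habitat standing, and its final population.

Round 1: Fernhollow=20 Greywater=25 Hollowpine=4 Ironridge=14 → close Greywater (overflow 11)
  25÷3 = 8 each, +1 to first 1
Round 2: Fernhollow=29 Hollowpine=12 Ironridge=22 → close Fernhollow (overflow 16)
  29÷2 = 14 each, +1 to first 1
Round 3: Hollowpine=27 Ironridge=36 → close Ironridge (overflow 22)
  36÷1 = 36 each, +1 to first 0

Closure order: Greywater, Fernhollow, Ironridge
Last habitat: Hollowpine with 63 animals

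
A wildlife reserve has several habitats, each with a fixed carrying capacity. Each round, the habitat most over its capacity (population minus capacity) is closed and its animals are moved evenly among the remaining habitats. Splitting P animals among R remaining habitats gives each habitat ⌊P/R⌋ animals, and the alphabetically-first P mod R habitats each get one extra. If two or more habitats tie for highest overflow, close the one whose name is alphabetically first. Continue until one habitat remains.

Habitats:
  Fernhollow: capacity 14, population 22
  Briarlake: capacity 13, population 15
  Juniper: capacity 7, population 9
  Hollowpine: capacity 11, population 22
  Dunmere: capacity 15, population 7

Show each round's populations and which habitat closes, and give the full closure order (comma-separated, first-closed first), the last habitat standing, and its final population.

Round 1: Briarlake=15 Dunmere=7 Fernhollow=22 Hollowpine=22 Juniper=9 → close Hollowpine (overflow 11)
  22÷4 = 5 each, +1 to first 2
Round 2: Briarlake=21 Dunmere=13 Fernhollow=27 Juniper=14 → close Fernhollow (overflow 13)
  27÷3 = 9 each, +1 to first 0
Round 3: Briarlake=30 Dunmere=22 Juniper=23 → close Briarlake (overflow 17)
  30÷2 = 15 each, +1 to first 0
Round 4: Dunmere=37 Juniper=38 → close Juniper (overflow 31)
  38÷1 = 38 each, +1 to first 0

Closure order: Hollowpine, Fernhollow, Briarlake, Juniper
Last habitat: Dunmere with 75 animals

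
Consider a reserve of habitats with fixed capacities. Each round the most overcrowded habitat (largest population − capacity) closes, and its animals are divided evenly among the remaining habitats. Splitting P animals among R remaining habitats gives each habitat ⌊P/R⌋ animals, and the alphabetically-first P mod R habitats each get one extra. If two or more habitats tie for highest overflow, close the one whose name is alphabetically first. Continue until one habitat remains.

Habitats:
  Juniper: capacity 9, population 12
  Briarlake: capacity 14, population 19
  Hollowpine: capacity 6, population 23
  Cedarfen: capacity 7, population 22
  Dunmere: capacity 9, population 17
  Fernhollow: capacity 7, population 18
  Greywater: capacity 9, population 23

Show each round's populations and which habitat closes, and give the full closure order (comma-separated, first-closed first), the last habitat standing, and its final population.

Closure order: Hollowpine, Cedarfen, Greywater, Fernhollow, Dunmere, Briarlake
Last habitat: Juniper with 134 animals

Round 1: Briarlake=19 Cedarfen=22 Dunmere=17 Fernhollow=18 Greywater=23 Hollowpine=23 Juniper=12 → close Hollowpine (overflow 17)
  23÷6 = 3 each, +1 to first 5
Round 2: Briarlake=23 Cedarfen=26 Dunmere=21 Fernhollow=22 Greywater=27 Juniper=15 → close Cedarfen (overflow 19)
  26÷5 = 5 each, +1 to first 1
Round 3: Briarlake=29 Dunmere=26 Fernhollow=27 Greywater=32 Juniper=20 → close Greywater (overflow 23)
  32÷4 = 8 each, +1 to first 0
Round 4: Briarlake=37 Dunmere=34 Fernhollow=35 Juniper=28 → close Fernhollow (overflow 28)
  35÷3 = 11 each, +1 to first 2
Round 5: Briarlake=49 Dunmere=46 Juniper=39 → close Dunmere (overflow 37)
  46÷2 = 23 each, +1 to first 0
Round 6: Briarlake=72 Juniper=62 → close Briarlake (overflow 58)
  72÷1 = 72 each, +1 to first 0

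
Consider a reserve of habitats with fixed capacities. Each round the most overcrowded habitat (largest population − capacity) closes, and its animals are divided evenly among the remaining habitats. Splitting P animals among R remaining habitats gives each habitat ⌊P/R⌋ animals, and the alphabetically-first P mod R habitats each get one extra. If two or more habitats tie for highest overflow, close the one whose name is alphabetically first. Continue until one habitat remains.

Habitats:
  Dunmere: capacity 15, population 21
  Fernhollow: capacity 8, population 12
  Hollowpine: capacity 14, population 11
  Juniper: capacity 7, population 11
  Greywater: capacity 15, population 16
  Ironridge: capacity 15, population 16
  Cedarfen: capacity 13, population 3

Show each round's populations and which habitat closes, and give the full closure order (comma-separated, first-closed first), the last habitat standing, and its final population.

Round 1: Cedarfen=3 Dunmere=21 Fernhollow=12 Greywater=16 Hollowpine=11 Ironridge=16 Juniper=11 → close Dunmere (overflow 6)
  21÷6 = 3 each, +1 to first 3
Round 2: Cedarfen=7 Fernhollow=16 Greywater=20 Hollowpine=14 Ironridge=19 Juniper=14 → close Fernhollow (overflow 8)
  16÷5 = 3 each, +1 to first 1
Round 3: Cedarfen=11 Greywater=23 Hollowpine=17 Ironridge=22 Juniper=17 → close Juniper (overflow 10)
  17÷4 = 4 each, +1 to first 1
Round 4: Cedarfen=16 Greywater=27 Hollowpine=21 Ironridge=26 → close Greywater (overflow 12)
  27÷3 = 9 each, +1 to first 0
Round 5: Cedarfen=25 Hollowpine=30 Ironridge=35 → close Ironridge (overflow 20)
  35÷2 = 17 each, +1 to first 1
Round 6: Cedarfen=43 Hollowpine=47 → close Hollowpine (overflow 33)
  47÷1 = 47 each, +1 to first 0

Closure order: Dunmere, Fernhollow, Juniper, Greywater, Ironridge, Hollowpine
Last habitat: Cedarfen with 90 animals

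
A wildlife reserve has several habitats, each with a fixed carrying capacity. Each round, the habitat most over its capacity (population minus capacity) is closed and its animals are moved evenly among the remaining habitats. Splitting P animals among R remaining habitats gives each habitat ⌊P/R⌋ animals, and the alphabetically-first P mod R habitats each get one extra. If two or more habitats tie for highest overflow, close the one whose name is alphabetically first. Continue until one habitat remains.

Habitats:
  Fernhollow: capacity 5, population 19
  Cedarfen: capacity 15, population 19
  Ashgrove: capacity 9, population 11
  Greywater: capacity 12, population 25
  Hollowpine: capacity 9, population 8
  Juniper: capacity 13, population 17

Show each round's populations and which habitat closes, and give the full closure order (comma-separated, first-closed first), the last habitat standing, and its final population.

Round 1: Ashgrove=11 Cedarfen=19 Fernhollow=19 Greywater=25 Hollowpine=8 Juniper=17 → close Fernhollow (overflow 14)
  19÷5 = 3 each, +1 to first 4
Round 2: Ashgrove=15 Cedarfen=23 Greywater=29 Hollowpine=12 Juniper=20 → close Greywater (overflow 17)
  29÷4 = 7 each, +1 to first 1
Round 3: Ashgrove=23 Cedarfen=30 Hollowpine=19 Juniper=27 → close Cedarfen (overflow 15)
  30÷3 = 10 each, +1 to first 0
Round 4: Ashgrove=33 Hollowpine=29 Juniper=37 → close Ashgrove (overflow 24)
  33÷2 = 16 each, +1 to first 1
Round 5: Hollowpine=46 Juniper=53 → close Juniper (overflow 40)
  53÷1 = 53 each, +1 to first 0

Closure order: Fernhollow, Greywater, Cedarfen, Ashgrove, Juniper
Last habitat: Hollowpine with 99 animals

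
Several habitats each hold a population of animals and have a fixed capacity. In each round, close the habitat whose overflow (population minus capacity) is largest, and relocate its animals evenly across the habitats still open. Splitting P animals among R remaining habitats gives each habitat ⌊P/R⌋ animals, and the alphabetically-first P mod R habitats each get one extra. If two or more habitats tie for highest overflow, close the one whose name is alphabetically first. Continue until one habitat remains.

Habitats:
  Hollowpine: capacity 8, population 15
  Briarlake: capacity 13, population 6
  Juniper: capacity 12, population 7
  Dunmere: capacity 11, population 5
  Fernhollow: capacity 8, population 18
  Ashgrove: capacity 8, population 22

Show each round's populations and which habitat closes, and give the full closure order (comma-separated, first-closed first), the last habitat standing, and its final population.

Round 1: Ashgrove=22 Briarlake=6 Dunmere=5 Fernhollow=18 Hollowpine=15 Juniper=7 → close Ashgrove (overflow 14)
  22÷5 = 4 each, +1 to first 2
Round 2: Briarlake=11 Dunmere=10 Fernhollow=22 Hollowpine=19 Juniper=11 → close Fernhollow (overflow 14)
  22÷4 = 5 each, +1 to first 2
Round 3: Briarlake=17 Dunmere=16 Hollowpine=24 Juniper=16 → close Hollowpine (overflow 16)
  24÷3 = 8 each, +1 to first 0
Round 4: Briarlake=25 Dunmere=24 Juniper=24 → close Dunmere (overflow 13)
  24÷2 = 12 each, +1 to first 0
Round 5: Briarlake=37 Juniper=36 → close Briarlake (overflow 24)
  37÷1 = 37 each, +1 to first 0

Closure order: Ashgrove, Fernhollow, Hollowpine, Dunmere, Briarlake
Last habitat: Juniper with 73 animals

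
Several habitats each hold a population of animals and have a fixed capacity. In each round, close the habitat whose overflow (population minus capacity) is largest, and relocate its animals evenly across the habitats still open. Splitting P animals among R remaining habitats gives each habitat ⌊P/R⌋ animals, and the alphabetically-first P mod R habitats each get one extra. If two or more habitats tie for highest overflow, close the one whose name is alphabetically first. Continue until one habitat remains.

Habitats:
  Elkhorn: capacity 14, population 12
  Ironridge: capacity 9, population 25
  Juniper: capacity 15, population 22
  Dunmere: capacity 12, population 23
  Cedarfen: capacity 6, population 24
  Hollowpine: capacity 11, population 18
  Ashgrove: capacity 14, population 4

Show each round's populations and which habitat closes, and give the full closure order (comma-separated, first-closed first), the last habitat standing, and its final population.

Closure order: Cedarfen, Ironridge, Dunmere, Hollowpine, Juniper, Elkhorn
Last habitat: Ashgrove with 128 animals

Round 1: Ashgrove=4 Cedarfen=24 Dunmere=23 Elkhorn=12 Hollowpine=18 Ironridge=25 Juniper=22 → close Cedarfen (overflow 18)
  24÷6 = 4 each, +1 to first 0
Round 2: Ashgrove=8 Dunmere=27 Elkhorn=16 Hollowpine=22 Ironridge=29 Juniper=26 → close Ironridge (overflow 20)
  29÷5 = 5 each, +1 to first 4
Round 3: Ashgrove=14 Dunmere=33 Elkhorn=22 Hollowpine=28 Juniper=31 → close Dunmere (overflow 21)
  33÷4 = 8 each, +1 to first 1
Round 4: Ashgrove=23 Elkhorn=30 Hollowpine=36 Juniper=39 → close Hollowpine (overflow 25)
  36÷3 = 12 each, +1 to first 0
Round 5: Ashgrove=35 Elkhorn=42 Juniper=51 → close Juniper (overflow 36)
  51÷2 = 25 each, +1 to first 1
Round 6: Ashgrove=61 Elkhorn=67 → close Elkhorn (overflow 53)
  67÷1 = 67 each, +1 to first 0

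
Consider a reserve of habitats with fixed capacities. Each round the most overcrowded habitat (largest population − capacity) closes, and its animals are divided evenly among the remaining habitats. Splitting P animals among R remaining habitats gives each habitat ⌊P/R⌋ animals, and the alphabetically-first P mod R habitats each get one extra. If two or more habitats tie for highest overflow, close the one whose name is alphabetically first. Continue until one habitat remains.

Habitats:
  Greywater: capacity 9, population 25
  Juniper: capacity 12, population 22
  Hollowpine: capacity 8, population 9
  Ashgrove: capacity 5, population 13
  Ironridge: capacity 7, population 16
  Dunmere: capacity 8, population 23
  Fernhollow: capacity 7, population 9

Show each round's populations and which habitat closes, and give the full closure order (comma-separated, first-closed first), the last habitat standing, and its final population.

Round 1: Ashgrove=13 Dunmere=23 Fernhollow=9 Greywater=25 Hollowpine=9 Ironridge=16 Juniper=22 → close Greywater (overflow 16)
  25÷6 = 4 each, +1 to first 1
Round 2: Ashgrove=18 Dunmere=27 Fernhollow=13 Hollowpine=13 Ironridge=20 Juniper=26 → close Dunmere (overflow 19)
  27÷5 = 5 each, +1 to first 2
Round 3: Ashgrove=24 Fernhollow=19 Hollowpine=18 Ironridge=25 Juniper=31 → close Ashgrove (overflow 19)
  24÷4 = 6 each, +1 to first 0
Round 4: Fernhollow=25 Hollowpine=24 Ironridge=31 Juniper=37 → close Juniper (overflow 25)
  37÷3 = 12 each, +1 to first 1
Round 5: Fernhollow=38 Hollowpine=36 Ironridge=43 → close Ironridge (overflow 36)
  43÷2 = 21 each, +1 to first 1
Round 6: Fernhollow=60 Hollowpine=57 → close Fernhollow (overflow 53)
  60÷1 = 60 each, +1 to first 0

Closure order: Greywater, Dunmere, Ashgrove, Juniper, Ironridge, Fernhollow
Last habitat: Hollowpine with 117 animals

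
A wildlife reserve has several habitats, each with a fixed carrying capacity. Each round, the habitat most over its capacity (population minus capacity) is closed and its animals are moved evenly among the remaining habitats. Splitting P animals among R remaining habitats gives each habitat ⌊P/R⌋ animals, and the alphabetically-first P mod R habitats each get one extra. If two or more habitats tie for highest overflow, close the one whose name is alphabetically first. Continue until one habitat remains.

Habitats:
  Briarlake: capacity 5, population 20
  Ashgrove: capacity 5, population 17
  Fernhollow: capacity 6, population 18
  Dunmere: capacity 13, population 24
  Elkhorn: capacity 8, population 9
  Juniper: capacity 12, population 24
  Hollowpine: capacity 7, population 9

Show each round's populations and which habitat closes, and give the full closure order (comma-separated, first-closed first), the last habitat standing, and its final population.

Round 1: Ashgrove=17 Briarlake=20 Dunmere=24 Elkhorn=9 Fernhollow=18 Hollowpine=9 Juniper=24 → close Briarlake (overflow 15)
  20÷6 = 3 each, +1 to first 2
Round 2: Ashgrove=21 Dunmere=28 Elkhorn=12 Fernhollow=21 Hollowpine=12 Juniper=27 → close Ashgrove (overflow 16)
  21÷5 = 4 each, +1 to first 1
Round 3: Dunmere=33 Elkhorn=16 Fernhollow=25 Hollowpine=16 Juniper=31 → close Dunmere (overflow 20)
  33÷4 = 8 each, +1 to first 1
Round 4: Elkhorn=25 Fernhollow=33 Hollowpine=24 Juniper=39 → close Fernhollow (overflow 27)
  33÷3 = 11 each, +1 to first 0
Round 5: Elkhorn=36 Hollowpine=35 Juniper=50 → close Juniper (overflow 38)
  50÷2 = 25 each, +1 to first 0
Round 6: Elkhorn=61 Hollowpine=60 → close Elkhorn (overflow 53)
  61÷1 = 61 each, +1 to first 0

Closure order: Briarlake, Ashgrove, Dunmere, Fernhollow, Juniper, Elkhorn
Last habitat: Hollowpine with 121 animals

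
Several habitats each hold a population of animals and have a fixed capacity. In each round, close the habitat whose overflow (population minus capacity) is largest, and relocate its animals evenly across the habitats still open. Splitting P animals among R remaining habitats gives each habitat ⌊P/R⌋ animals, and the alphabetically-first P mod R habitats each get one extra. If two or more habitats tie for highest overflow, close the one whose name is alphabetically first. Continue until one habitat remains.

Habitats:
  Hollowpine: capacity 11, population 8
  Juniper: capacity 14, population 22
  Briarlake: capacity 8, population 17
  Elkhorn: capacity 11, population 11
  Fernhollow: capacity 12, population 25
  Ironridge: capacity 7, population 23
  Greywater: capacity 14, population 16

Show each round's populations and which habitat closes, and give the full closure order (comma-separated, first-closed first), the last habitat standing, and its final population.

Round 1: Briarlake=17 Elkhorn=11 Fernhollow=25 Greywater=16 Hollowpine=8 Ironridge=23 Juniper=22 → close Ironridge (overflow 16)
  23÷6 = 3 each, +1 to first 5
Round 2: Briarlake=21 Elkhorn=15 Fernhollow=29 Greywater=20 Hollowpine=12 Juniper=25 → close Fernhollow (overflow 17)
  29÷5 = 5 each, +1 to first 4
Round 3: Briarlake=27 Elkhorn=21 Greywater=26 Hollowpine=18 Juniper=30 → close Briarlake (overflow 19)
  27÷4 = 6 each, +1 to first 3
Round 4: Elkhorn=28 Greywater=33 Hollowpine=25 Juniper=36 → close Juniper (overflow 22)
  36÷3 = 12 each, +1 to first 0
Round 5: Elkhorn=40 Greywater=45 Hollowpine=37 → close Greywater (overflow 31)
  45÷2 = 22 each, +1 to first 1
Round 6: Elkhorn=63 Hollowpine=59 → close Elkhorn (overflow 52)
  63÷1 = 63 each, +1 to first 0

Closure order: Ironridge, Fernhollow, Briarlake, Juniper, Greywater, Elkhorn
Last habitat: Hollowpine with 122 animals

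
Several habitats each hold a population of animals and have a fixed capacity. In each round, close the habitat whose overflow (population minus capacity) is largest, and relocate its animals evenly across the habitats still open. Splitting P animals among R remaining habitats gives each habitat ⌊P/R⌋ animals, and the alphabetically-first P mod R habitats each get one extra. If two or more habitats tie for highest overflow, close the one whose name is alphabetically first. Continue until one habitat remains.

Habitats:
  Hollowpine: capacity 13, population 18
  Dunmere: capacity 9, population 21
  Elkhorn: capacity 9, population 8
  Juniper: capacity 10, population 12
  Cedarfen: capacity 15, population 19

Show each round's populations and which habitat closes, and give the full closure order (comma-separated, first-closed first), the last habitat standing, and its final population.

Round 1: Cedarfen=19 Dunmere=21 Elkhorn=8 Hollowpine=18 Juniper=12 → close Dunmere (overflow 12)
  21÷4 = 5 each, +1 to first 1
Round 2: Cedarfen=25 Elkhorn=13 Hollowpine=23 Juniper=17 → close Cedarfen (overflow 10)
  25÷3 = 8 each, +1 to first 1
Round 3: Elkhorn=22 Hollowpine=31 Juniper=25 → close Hollowpine (overflow 18)
  31÷2 = 15 each, +1 to first 1
Round 4: Elkhorn=38 Juniper=40 → close Juniper (overflow 30)
  40÷1 = 40 each, +1 to first 0

Closure order: Dunmere, Cedarfen, Hollowpine, Juniper
Last habitat: Elkhorn with 78 animals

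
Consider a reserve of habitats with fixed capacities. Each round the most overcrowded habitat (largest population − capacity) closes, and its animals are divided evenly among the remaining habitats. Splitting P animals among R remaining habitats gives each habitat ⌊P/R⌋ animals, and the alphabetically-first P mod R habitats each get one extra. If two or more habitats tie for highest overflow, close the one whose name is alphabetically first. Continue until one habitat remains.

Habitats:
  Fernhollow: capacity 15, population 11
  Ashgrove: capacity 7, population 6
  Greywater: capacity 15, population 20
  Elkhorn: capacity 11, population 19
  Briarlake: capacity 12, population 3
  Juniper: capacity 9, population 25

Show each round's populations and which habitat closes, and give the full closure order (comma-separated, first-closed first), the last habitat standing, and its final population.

Round 1: Ashgrove=6 Briarlake=3 Elkhorn=19 Fernhollow=11 Greywater=20 Juniper=25 → close Juniper (overflow 16)
  25÷5 = 5 each, +1 to first 0
Round 2: Ashgrove=11 Briarlake=8 Elkhorn=24 Fernhollow=16 Greywater=25 → close Elkhorn (overflow 13)
  24÷4 = 6 each, +1 to first 0
Round 3: Ashgrove=17 Briarlake=14 Fernhollow=22 Greywater=31 → close Greywater (overflow 16)
  31÷3 = 10 each, +1 to first 1
Round 4: Ashgrove=28 Briarlake=24 Fernhollow=32 → close Ashgrove (overflow 21)
  28÷2 = 14 each, +1 to first 0
Round 5: Briarlake=38 Fernhollow=46 → close Fernhollow (overflow 31)
  46÷1 = 46 each, +1 to first 0

Closure order: Juniper, Elkhorn, Greywater, Ashgrove, Fernhollow
Last habitat: Briarlake with 84 animals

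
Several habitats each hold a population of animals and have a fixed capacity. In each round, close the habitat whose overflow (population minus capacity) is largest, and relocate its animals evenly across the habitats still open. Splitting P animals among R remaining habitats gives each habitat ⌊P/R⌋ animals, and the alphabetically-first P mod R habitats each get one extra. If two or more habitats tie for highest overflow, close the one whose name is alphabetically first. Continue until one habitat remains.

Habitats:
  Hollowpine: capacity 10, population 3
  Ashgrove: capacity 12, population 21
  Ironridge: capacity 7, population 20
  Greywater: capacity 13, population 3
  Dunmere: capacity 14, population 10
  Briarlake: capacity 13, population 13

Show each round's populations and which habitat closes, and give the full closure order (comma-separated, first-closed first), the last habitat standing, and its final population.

Round 1: Ashgrove=21 Briarlake=13 Dunmere=10 Greywater=3 Hollowpine=3 Ironridge=20 → close Ironridge (overflow 13)
  20÷5 = 4 each, +1 to first 0
Round 2: Ashgrove=25 Briarlake=17 Dunmere=14 Greywater=7 Hollowpine=7 → close Ashgrove (overflow 13)
  25÷4 = 6 each, +1 to first 1
Round 3: Briarlake=24 Dunmere=20 Greywater=13 Hollowpine=13 → close Briarlake (overflow 11)
  24÷3 = 8 each, +1 to first 0
Round 4: Dunmere=28 Greywater=21 Hollowpine=21 → close Dunmere (overflow 14)
  28÷2 = 14 each, +1 to first 0
Round 5: Greywater=35 Hollowpine=35 → close Hollowpine (overflow 25)
  35÷1 = 35 each, +1 to first 0

Closure order: Ironridge, Ashgrove, Briarlake, Dunmere, Hollowpine
Last habitat: Greywater with 70 animals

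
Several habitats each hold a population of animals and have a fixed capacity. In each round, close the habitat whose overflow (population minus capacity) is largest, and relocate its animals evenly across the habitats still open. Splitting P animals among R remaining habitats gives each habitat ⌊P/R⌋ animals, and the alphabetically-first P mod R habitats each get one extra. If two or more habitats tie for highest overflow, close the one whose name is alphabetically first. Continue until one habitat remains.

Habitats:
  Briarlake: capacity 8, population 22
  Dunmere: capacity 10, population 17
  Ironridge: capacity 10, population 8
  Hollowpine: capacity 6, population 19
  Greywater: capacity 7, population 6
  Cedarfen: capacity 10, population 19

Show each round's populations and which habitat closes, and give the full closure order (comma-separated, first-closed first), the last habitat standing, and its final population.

Round 1: Briarlake=22 Cedarfen=19 Dunmere=17 Greywater=6 Hollowpine=19 Ironridge=8 → close Briarlake (overflow 14)
  22÷5 = 4 each, +1 to first 2
Round 2: Cedarfen=24 Dunmere=22 Greywater=10 Hollowpine=23 Ironridge=12 → close Hollowpine (overflow 17)
  23÷4 = 5 each, +1 to first 3
Round 3: Cedarfen=30 Dunmere=28 Greywater=16 Ironridge=17 → close Cedarfen (overflow 20)
  30÷3 = 10 each, +1 to first 0
Round 4: Dunmere=38 Greywater=26 Ironridge=27 → close Dunmere (overflow 28)
  38÷2 = 19 each, +1 to first 0
Round 5: Greywater=45 Ironridge=46 → close Greywater (overflow 38)
  45÷1 = 45 each, +1 to first 0

Closure order: Briarlake, Hollowpine, Cedarfen, Dunmere, Greywater
Last habitat: Ironridge with 91 animals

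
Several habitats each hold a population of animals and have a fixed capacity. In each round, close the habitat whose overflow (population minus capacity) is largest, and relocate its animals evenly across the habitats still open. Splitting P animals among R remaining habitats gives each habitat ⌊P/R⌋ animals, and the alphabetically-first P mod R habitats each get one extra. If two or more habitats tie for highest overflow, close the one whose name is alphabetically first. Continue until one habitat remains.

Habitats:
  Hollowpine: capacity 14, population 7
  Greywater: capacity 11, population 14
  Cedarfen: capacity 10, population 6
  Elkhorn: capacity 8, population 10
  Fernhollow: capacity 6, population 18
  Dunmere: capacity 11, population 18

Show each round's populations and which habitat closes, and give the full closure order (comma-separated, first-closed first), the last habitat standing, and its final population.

Round 1: Cedarfen=6 Dunmere=18 Elkhorn=10 Fernhollow=18 Greywater=14 Hollowpine=7 → close Fernhollow (overflow 12)
  18÷5 = 3 each, +1 to first 3
Round 2: Cedarfen=10 Dunmere=22 Elkhorn=14 Greywater=17 Hollowpine=10 → close Dunmere (overflow 11)
  22÷4 = 5 each, +1 to first 2
Round 3: Cedarfen=16 Elkhorn=20 Greywater=22 Hollowpine=15 → close Elkhorn (overflow 12)
  20÷3 = 6 each, +1 to first 2
Round 4: Cedarfen=23 Greywater=29 Hollowpine=21 → close Greywater (overflow 18)
  29÷2 = 14 each, +1 to first 1
Round 5: Cedarfen=38 Hollowpine=35 → close Cedarfen (overflow 28)
  38÷1 = 38 each, +1 to first 0

Closure order: Fernhollow, Dunmere, Elkhorn, Greywater, Cedarfen
Last habitat: Hollowpine with 73 animals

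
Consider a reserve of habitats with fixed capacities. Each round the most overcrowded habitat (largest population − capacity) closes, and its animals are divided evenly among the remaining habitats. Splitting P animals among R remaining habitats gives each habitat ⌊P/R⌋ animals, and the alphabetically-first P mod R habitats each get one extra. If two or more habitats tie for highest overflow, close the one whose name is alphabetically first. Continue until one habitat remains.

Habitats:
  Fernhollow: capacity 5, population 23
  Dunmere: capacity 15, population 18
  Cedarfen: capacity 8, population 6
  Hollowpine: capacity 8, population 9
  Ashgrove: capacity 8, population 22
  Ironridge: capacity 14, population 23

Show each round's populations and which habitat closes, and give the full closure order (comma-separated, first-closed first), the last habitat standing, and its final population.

Closure order: Fernhollow, Ashgrove, Ironridge, Dunmere, Hollowpine
Last habitat: Cedarfen with 101 animals

Round 1: Ashgrove=22 Cedarfen=6 Dunmere=18 Fernhollow=23 Hollowpine=9 Ironridge=23 → close Fernhollow (overflow 18)
  23÷5 = 4 each, +1 to first 3
Round 2: Ashgrove=27 Cedarfen=11 Dunmere=23 Hollowpine=13 Ironridge=27 → close Ashgrove (overflow 19)
  27÷4 = 6 each, +1 to first 3
Round 3: Cedarfen=18 Dunmere=30 Hollowpine=20 Ironridge=33 → close Ironridge (overflow 19)
  33÷3 = 11 each, +1 to first 0
Round 4: Cedarfen=29 Dunmere=41 Hollowpine=31 → close Dunmere (overflow 26)
  41÷2 = 20 each, +1 to first 1
Round 5: Cedarfen=50 Hollowpine=51 → close Hollowpine (overflow 43)
  51÷1 = 51 each, +1 to first 0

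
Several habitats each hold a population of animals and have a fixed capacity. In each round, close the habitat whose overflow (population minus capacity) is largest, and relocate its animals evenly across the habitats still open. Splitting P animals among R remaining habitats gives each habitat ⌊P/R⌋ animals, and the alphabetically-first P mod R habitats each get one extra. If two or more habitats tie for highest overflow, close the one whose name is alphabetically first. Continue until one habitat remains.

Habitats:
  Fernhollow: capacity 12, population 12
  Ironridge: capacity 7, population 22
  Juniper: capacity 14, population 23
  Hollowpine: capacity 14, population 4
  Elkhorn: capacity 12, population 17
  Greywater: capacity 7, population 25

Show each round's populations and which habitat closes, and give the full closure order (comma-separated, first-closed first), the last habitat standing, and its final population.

Closure order: Greywater, Ironridge, Juniper, Elkhorn, Fernhollow
Last habitat: Hollowpine with 103 animals

Round 1: Elkhorn=17 Fernhollow=12 Greywater=25 Hollowpine=4 Ironridge=22 Juniper=23 → close Greywater (overflow 18)
  25÷5 = 5 each, +1 to first 0
Round 2: Elkhorn=22 Fernhollow=17 Hollowpine=9 Ironridge=27 Juniper=28 → close Ironridge (overflow 20)
  27÷4 = 6 each, +1 to first 3
Round 3: Elkhorn=29 Fernhollow=24 Hollowpine=16 Juniper=34 → close Juniper (overflow 20)
  34÷3 = 11 each, +1 to first 1
Round 4: Elkhorn=41 Fernhollow=35 Hollowpine=27 → close Elkhorn (overflow 29)
  41÷2 = 20 each, +1 to first 1
Round 5: Fernhollow=56 Hollowpine=47 → close Fernhollow (overflow 44)
  56÷1 = 56 each, +1 to first 0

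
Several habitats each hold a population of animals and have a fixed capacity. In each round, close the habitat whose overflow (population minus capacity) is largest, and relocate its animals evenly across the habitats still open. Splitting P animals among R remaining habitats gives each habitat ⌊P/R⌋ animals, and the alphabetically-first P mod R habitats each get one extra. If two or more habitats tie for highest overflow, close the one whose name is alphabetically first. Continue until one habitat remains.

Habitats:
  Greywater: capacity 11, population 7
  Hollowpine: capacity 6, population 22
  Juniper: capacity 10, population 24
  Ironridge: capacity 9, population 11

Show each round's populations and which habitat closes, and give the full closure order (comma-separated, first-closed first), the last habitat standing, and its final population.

Round 1: Greywater=7 Hollowpine=22 Ironridge=11 Juniper=24 → close Hollowpine (overflow 16)
  22÷3 = 7 each, +1 to first 1
Round 2: Greywater=15 Ironridge=18 Juniper=31 → close Juniper (overflow 21)
  31÷2 = 15 each, +1 to first 1
Round 3: Greywater=31 Ironridge=33 → close Ironridge (overflow 24)
  33÷1 = 33 each, +1 to first 0

Closure order: Hollowpine, Juniper, Ironridge
Last habitat: Greywater with 64 animals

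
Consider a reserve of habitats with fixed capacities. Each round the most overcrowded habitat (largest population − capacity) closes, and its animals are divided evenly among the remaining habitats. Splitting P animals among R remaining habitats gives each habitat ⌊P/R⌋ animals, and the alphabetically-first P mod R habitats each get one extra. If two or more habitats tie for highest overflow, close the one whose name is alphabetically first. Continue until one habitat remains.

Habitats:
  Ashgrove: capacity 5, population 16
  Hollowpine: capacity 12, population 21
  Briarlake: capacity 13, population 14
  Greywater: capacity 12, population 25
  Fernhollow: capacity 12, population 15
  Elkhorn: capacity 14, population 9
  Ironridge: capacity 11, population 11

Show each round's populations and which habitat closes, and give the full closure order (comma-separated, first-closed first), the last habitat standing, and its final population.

Closure order: Greywater, Ashgrove, Hollowpine, Briarlake, Fernhollow, Ironridge
Last habitat: Elkhorn with 111 animals

Round 1: Ashgrove=16 Briarlake=14 Elkhorn=9 Fernhollow=15 Greywater=25 Hollowpine=21 Ironridge=11 → close Greywater (overflow 13)
  25÷6 = 4 each, +1 to first 1
Round 2: Ashgrove=21 Briarlake=18 Elkhorn=13 Fernhollow=19 Hollowpine=25 Ironridge=15 → close Ashgrove (overflow 16)
  21÷5 = 4 each, +1 to first 1
Round 3: Briarlake=23 Elkhorn=17 Fernhollow=23 Hollowpine=29 Ironridge=19 → close Hollowpine (overflow 17)
  29÷4 = 7 each, +1 to first 1
Round 4: Briarlake=31 Elkhorn=24 Fernhollow=30 Ironridge=26 → close Briarlake (overflow 18)
  31÷3 = 10 each, +1 to first 1
Round 5: Elkhorn=35 Fernhollow=40 Ironridge=36 → close Fernhollow (overflow 28)
  40÷2 = 20 each, +1 to first 0
Round 6: Elkhorn=55 Ironridge=56 → close Ironridge (overflow 45)
  56÷1 = 56 each, +1 to first 0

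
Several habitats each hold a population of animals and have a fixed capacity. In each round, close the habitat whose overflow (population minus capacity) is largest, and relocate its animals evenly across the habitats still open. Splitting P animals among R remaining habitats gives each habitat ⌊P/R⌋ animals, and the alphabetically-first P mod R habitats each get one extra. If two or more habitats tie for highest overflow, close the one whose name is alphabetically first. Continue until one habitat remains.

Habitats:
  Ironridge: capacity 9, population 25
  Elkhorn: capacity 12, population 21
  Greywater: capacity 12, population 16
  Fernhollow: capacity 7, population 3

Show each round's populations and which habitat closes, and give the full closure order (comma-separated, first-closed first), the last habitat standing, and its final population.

Closure order: Ironridge, Elkhorn, Greywater
Last habitat: Fernhollow with 65 animals

Round 1: Elkhorn=21 Fernhollow=3 Greywater=16 Ironridge=25 → close Ironridge (overflow 16)
  25÷3 = 8 each, +1 to first 1
Round 2: Elkhorn=30 Fernhollow=11 Greywater=24 → close Elkhorn (overflow 18)
  30÷2 = 15 each, +1 to first 0
Round 3: Fernhollow=26 Greywater=39 → close Greywater (overflow 27)
  39÷1 = 39 each, +1 to first 0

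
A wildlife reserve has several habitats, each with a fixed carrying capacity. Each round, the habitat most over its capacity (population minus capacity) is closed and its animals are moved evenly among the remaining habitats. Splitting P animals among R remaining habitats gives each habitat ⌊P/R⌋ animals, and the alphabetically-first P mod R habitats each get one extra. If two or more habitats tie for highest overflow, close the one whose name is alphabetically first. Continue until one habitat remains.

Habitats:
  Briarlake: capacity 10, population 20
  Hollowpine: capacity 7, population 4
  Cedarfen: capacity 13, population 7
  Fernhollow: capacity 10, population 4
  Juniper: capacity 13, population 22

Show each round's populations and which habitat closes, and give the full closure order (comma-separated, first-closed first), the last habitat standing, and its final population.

Round 1: Briarlake=20 Cedarfen=7 Fernhollow=4 Hollowpine=4 Juniper=22 → close Briarlake (overflow 10)
  20÷4 = 5 each, +1 to first 0
Round 2: Cedarfen=12 Fernhollow=9 Hollowpine=9 Juniper=27 → close Juniper (overflow 14)
  27÷3 = 9 each, +1 to first 0
Round 3: Cedarfen=21 Fernhollow=18 Hollowpine=18 → close Hollowpine (overflow 11)
  18÷2 = 9 each, +1 to first 0
Round 4: Cedarfen=30 Fernhollow=27 → close Cedarfen (overflow 17)
  30÷1 = 30 each, +1 to first 0

Closure order: Briarlake, Juniper, Hollowpine, Cedarfen
Last habitat: Fernhollow with 57 animals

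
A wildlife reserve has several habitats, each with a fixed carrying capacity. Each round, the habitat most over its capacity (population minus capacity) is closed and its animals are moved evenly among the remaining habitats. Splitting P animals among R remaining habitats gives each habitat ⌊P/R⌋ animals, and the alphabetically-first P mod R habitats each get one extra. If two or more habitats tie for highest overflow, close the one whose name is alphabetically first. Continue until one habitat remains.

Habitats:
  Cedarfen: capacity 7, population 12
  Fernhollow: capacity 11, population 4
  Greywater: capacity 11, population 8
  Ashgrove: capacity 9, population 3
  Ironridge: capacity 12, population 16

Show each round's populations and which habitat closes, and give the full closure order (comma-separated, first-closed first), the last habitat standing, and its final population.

Round 1: Ashgrove=3 Cedarfen=12 Fernhollow=4 Greywater=8 Ironridge=16 → close Cedarfen (overflow 5)
  12÷4 = 3 each, +1 to first 0
Round 2: Ashgrove=6 Fernhollow=7 Greywater=11 Ironridge=19 → close Ironridge (overflow 7)
  19÷3 = 6 each, +1 to first 1
Round 3: Ashgrove=13 Fernhollow=13 Greywater=17 → close Greywater (overflow 6)
  17÷2 = 8 each, +1 to first 1
Round 4: Ashgrove=22 Fernhollow=21 → close Ashgrove (overflow 13)
  22÷1 = 22 each, +1 to first 0

Closure order: Cedarfen, Ironridge, Greywater, Ashgrove
Last habitat: Fernhollow with 43 animals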